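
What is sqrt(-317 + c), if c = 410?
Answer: sqrt(93) ≈ 9.6436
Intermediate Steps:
sqrt(-317 + c) = sqrt(-317 + 410) = sqrt(93)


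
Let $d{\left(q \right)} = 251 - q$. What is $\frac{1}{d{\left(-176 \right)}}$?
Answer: $\frac{1}{427} \approx 0.0023419$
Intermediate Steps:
$\frac{1}{d{\left(-176 \right)}} = \frac{1}{251 - -176} = \frac{1}{251 + 176} = \frac{1}{427}$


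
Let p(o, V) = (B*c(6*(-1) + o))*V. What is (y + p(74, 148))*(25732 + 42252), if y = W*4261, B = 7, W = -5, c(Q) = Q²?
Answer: 324226505456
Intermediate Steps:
y = -21305 (y = -5*4261 = -21305)
p(o, V) = 7*V*(-6 + o)² (p(o, V) = (7*(6*(-1) + o)²)*V = (7*(-6 + o)²)*V = 7*V*(-6 + o)²)
(y + p(74, 148))*(25732 + 42252) = (-21305 + 7*148*(-6 + 74)²)*(25732 + 42252) = (-21305 + 7*148*68²)*67984 = (-21305 + 7*148*4624)*67984 = (-21305 + 4790464)*67984 = 4769159*67984 = 324226505456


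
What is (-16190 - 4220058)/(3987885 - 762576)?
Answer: -4236248/3225309 ≈ -1.3134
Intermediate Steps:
(-16190 - 4220058)/(3987885 - 762576) = -4236248/3225309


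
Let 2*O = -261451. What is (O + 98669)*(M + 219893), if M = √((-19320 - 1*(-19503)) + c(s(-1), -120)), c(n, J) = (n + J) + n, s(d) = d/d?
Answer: -14097999909/2 - 64113*√65/2 ≈ -7.0493e+9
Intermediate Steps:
O = -261451/2 (O = (½)*(-261451) = -261451/2 ≈ -1.3073e+5)
s(d) = 1
c(n, J) = J + 2*n (c(n, J) = (J + n) + n = J + 2*n)
M = √65 (M = √((-19320 - 1*(-19503)) + (-120 + 2*1)) = √((-19320 + 19503) + (-120 + 2)) = √(183 - 118) = √65 ≈ 8.0623)
(O + 98669)*(M + 219893) = (-261451/2 + 98669)*(√65 + 219893) = -64113*(219893 + √65)/2 = -14097999909/2 - 64113*√65/2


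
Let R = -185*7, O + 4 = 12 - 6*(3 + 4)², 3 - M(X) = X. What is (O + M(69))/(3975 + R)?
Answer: -44/335 ≈ -0.13134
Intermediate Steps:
M(X) = 3 - X
O = -286 (O = -4 + (12 - 6*(3 + 4)²) = -4 + (12 - 6*7²) = -4 + (12 - 6*49) = -4 + (12 - 294) = -4 - 282 = -286)
R = -1295
(O + M(69))/(3975 + R) = (-286 + (3 - 1*69))/(3975 - 1295) = (-286 + (3 - 69))/2680 = (-286 - 66)*(1/2680) = -352*1/2680 = -44/335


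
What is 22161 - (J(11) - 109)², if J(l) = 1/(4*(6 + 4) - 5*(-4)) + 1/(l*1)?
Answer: 24423339239/2371600 ≈ 10298.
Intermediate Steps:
J(l) = -1/140 + 1/l (J(l) = -¼/(4*10 - 5) + 1/l = -¼/(40 - 5) + 1/l = -¼/35 + 1/l = (1/35)*(-¼) + 1/l = -1/140 + 1/l)
22161 - (J(11) - 109)² = 22161 - ((1/140)*(140 - 1*11)/11 - 109)² = 22161 - ((1/140)*(1/11)*(140 - 11) - 109)² = 22161 - ((1/140)*(1/11)*129 - 109)² = 22161 - (129/1540 - 109)² = 22161 - (-167731/1540)² = 22161 - 1*28133688361/2371600 = 22161 - 28133688361/2371600 = 24423339239/2371600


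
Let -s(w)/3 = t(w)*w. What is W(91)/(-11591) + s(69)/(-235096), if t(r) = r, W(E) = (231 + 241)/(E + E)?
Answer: 15009954367/247974793976 ≈ 0.060530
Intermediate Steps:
W(E) = 236/E (W(E) = 472/((2*E)) = 472*(1/(2*E)) = 236/E)
s(w) = -3*w**2 (s(w) = -3*w*w = -3*w**2)
W(91)/(-11591) + s(69)/(-235096) = (236/91)/(-11591) - 3*69**2/(-235096) = (236*(1/91))*(-1/11591) - 3*4761*(-1/235096) = (236/91)*(-1/11591) - 14283*(-1/235096) = -236/1054781 + 14283/235096 = 15009954367/247974793976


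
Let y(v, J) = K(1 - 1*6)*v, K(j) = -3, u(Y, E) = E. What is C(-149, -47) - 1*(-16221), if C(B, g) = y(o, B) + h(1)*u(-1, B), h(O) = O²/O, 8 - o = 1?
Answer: 16051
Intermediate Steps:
o = 7 (o = 8 - 1*1 = 8 - 1 = 7)
h(O) = O
y(v, J) = -3*v
C(B, g) = -21 + B (C(B, g) = -3*7 + 1*B = -21 + B)
C(-149, -47) - 1*(-16221) = (-21 - 149) - 1*(-16221) = -170 + 16221 = 16051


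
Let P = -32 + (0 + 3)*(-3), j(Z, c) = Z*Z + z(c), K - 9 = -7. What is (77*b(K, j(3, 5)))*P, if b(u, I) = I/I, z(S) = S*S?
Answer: -3157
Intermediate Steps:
K = 2 (K = 9 - 7 = 2)
z(S) = S²
j(Z, c) = Z² + c² (j(Z, c) = Z*Z + c² = Z² + c²)
b(u, I) = 1
P = -41 (P = -32 + 3*(-3) = -32 - 9 = -41)
(77*b(K, j(3, 5)))*P = (77*1)*(-41) = 77*(-41) = -3157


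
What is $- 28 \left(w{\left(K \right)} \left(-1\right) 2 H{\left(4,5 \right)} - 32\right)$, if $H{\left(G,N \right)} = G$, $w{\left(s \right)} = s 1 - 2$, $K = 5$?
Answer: $1568$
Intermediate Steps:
$w{\left(s \right)} = -2 + s$ ($w{\left(s \right)} = s - 2 = -2 + s$)
$- 28 \left(w{\left(K \right)} \left(-1\right) 2 H{\left(4,5 \right)} - 32\right) = - 28 \left(\left(-2 + 5\right) \left(-1\right) 2 \cdot 4 - 32\right) = - 28 \left(3 \left(-1\right) 8 - 32\right) = - 28 \left(\left(-3\right) 8 - 32\right) = - 28 \left(-24 - 32\right) = \left(-28\right) \left(-56\right) = 1568$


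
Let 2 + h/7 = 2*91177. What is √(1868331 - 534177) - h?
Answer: -1276464 + √1334154 ≈ -1.2753e+6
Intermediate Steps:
h = 1276464 (h = -14 + 7*(2*91177) = -14 + 7*182354 = -14 + 1276478 = 1276464)
√(1868331 - 534177) - h = √(1868331 - 534177) - 1*1276464 = √1334154 - 1276464 = -1276464 + √1334154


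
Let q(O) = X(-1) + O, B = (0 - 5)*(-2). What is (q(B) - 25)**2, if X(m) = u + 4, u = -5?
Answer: 256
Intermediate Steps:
B = 10 (B = -5*(-2) = 10)
X(m) = -1 (X(m) = -5 + 4 = -1)
q(O) = -1 + O
(q(B) - 25)**2 = ((-1 + 10) - 25)**2 = (9 - 25)**2 = (-16)**2 = 256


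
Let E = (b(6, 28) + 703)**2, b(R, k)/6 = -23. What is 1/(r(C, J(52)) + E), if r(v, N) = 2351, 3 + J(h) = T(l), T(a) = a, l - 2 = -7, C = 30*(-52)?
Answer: 1/321576 ≈ 3.1097e-6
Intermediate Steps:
C = -1560
l = -5 (l = 2 - 7 = -5)
b(R, k) = -138 (b(R, k) = 6*(-23) = -138)
J(h) = -8 (J(h) = -3 - 5 = -8)
E = 319225 (E = (-138 + 703)**2 = 565**2 = 319225)
1/(r(C, J(52)) + E) = 1/(2351 + 319225) = 1/321576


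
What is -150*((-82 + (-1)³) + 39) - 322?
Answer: 6278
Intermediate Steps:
-150*((-82 + (-1)³) + 39) - 322 = -150*((-82 - 1) + 39) - 322 = -150*(-83 + 39) - 322 = -150*(-44) - 322 = 6600 - 322 = 6278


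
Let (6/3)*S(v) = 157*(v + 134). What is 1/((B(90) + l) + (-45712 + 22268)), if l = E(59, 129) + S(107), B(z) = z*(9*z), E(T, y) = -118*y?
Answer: 2/106305 ≈ 1.8814e-5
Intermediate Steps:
S(v) = 10519 + 157*v/2 (S(v) = (157*(v + 134))/2 = (157*(134 + v))/2 = (21038 + 157*v)/2 = 10519 + 157*v/2)
B(z) = 9*z**2
l = 7393/2 (l = -118*129 + (10519 + (157/2)*107) = -15222 + (10519 + 16799/2) = -15222 + 37837/2 = 7393/2 ≈ 3696.5)
1/((B(90) + l) + (-45712 + 22268)) = 1/((9*90**2 + 7393/2) + (-45712 + 22268)) = 1/((9*8100 + 7393/2) - 23444) = 1/((72900 + 7393/2) - 23444) = 1/(153193/2 - 23444) = 1/(106305/2) = 2/106305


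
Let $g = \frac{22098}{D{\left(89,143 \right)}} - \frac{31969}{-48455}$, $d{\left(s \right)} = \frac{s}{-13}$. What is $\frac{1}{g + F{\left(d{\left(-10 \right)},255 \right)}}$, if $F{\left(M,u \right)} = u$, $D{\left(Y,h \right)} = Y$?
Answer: $\frac{4312495}{2173290056} \approx 0.0019843$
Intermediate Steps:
$d{\left(s \right)} = - \frac{s}{13}$ ($d{\left(s \right)} = s \left(- \frac{1}{13}\right) = - \frac{s}{13}$)
$g = \frac{1073603831}{4312495}$ ($g = \frac{22098}{89} - \frac{31969}{-48455} = 22098 \cdot \frac{1}{89} - - \frac{31969}{48455} = \frac{22098}{89} + \frac{31969}{48455} = \frac{1073603831}{4312495} \approx 248.95$)
$\frac{1}{g + F{\left(d{\left(-10 \right)},255 \right)}} = \frac{1}{\frac{1073603831}{4312495} + 255} = \frac{1}{\frac{2173290056}{4312495}} = \frac{4312495}{2173290056}$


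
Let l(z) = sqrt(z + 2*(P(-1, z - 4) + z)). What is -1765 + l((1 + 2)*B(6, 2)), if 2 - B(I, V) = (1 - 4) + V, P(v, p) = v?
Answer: -1760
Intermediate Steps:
B(I, V) = 5 - V (B(I, V) = 2 - ((1 - 4) + V) = 2 - (-3 + V) = 2 + (3 - V) = 5 - V)
l(z) = sqrt(-2 + 3*z) (l(z) = sqrt(z + 2*(-1 + z)) = sqrt(z + (-2 + 2*z)) = sqrt(-2 + 3*z))
-1765 + l((1 + 2)*B(6, 2)) = -1765 + sqrt(-2 + 3*((1 + 2)*(5 - 1*2))) = -1765 + sqrt(-2 + 3*(3*(5 - 2))) = -1765 + sqrt(-2 + 3*(3*3)) = -1765 + sqrt(-2 + 3*9) = -1765 + sqrt(-2 + 27) = -1765 + sqrt(25) = -1765 + 5 = -1760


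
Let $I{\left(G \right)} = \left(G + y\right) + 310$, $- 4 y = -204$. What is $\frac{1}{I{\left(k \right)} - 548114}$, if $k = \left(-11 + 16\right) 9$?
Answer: $- \frac{1}{547708} \approx -1.8258 \cdot 10^{-6}$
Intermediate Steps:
$y = 51$ ($y = \left(- \frac{1}{4}\right) \left(-204\right) = 51$)
$k = 45$ ($k = 5 \cdot 9 = 45$)
$I{\left(G \right)} = 361 + G$ ($I{\left(G \right)} = \left(G + 51\right) + 310 = \left(51 + G\right) + 310 = 361 + G$)
$\frac{1}{I{\left(k \right)} - 548114} = \frac{1}{\left(361 + 45\right) - 548114} = \frac{1}{406 - 548114} = \frac{1}{-547708} = - \frac{1}{547708}$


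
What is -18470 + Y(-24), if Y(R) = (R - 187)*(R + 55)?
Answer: -25011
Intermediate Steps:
Y(R) = (-187 + R)*(55 + R)
-18470 + Y(-24) = -18470 + (-10285 + (-24)² - 132*(-24)) = -18470 + (-10285 + 576 + 3168) = -18470 - 6541 = -25011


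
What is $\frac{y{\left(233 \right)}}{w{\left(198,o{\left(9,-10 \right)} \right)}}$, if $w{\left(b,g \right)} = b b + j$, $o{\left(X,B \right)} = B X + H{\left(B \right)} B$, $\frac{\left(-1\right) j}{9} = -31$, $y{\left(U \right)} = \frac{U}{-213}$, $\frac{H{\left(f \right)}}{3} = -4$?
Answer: $- \frac{233}{8409879} \approx -2.7706 \cdot 10^{-5}$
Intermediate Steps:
$H{\left(f \right)} = -12$ ($H{\left(f \right)} = 3 \left(-4\right) = -12$)
$y{\left(U \right)} = - \frac{U}{213}$ ($y{\left(U \right)} = U \left(- \frac{1}{213}\right) = - \frac{U}{213}$)
$j = 279$ ($j = \left(-9\right) \left(-31\right) = 279$)
$o{\left(X,B \right)} = - 12 B + B X$ ($o{\left(X,B \right)} = B X - 12 B = - 12 B + B X$)
$w{\left(b,g \right)} = 279 + b^{2}$ ($w{\left(b,g \right)} = b b + 279 = b^{2} + 279 = 279 + b^{2}$)
$\frac{y{\left(233 \right)}}{w{\left(198,o{\left(9,-10 \right)} \right)}} = \frac{\left(- \frac{1}{213}\right) 233}{279 + 198^{2}} = - \frac{233}{213 \left(279 + 39204\right)} = - \frac{233}{213 \cdot 39483} = \left(- \frac{233}{213}\right) \frac{1}{39483} = - \frac{233}{8409879}$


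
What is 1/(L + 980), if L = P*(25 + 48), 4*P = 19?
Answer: 4/5307 ≈ 0.00075372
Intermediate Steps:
P = 19/4 (P = (1/4)*19 = 19/4 ≈ 4.7500)
L = 1387/4 (L = 19*(25 + 48)/4 = (19/4)*73 = 1387/4 ≈ 346.75)
1/(L + 980) = 1/(1387/4 + 980) = 1/(5307/4) = 4/5307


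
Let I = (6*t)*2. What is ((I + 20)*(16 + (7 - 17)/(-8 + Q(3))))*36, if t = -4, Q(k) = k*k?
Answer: -6048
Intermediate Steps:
Q(k) = k**2
I = -48 (I = (6*(-4))*2 = -24*2 = -48)
((I + 20)*(16 + (7 - 17)/(-8 + Q(3))))*36 = ((-48 + 20)*(16 + (7 - 17)/(-8 + 3**2)))*36 = -28*(16 - 10/(-8 + 9))*36 = -28*(16 - 10/1)*36 = -28*(16 - 10*1)*36 = -28*(16 - 10)*36 = -28*6*36 = -168*36 = -6048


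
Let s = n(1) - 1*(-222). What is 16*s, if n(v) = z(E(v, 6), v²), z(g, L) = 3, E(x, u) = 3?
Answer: 3600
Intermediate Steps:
n(v) = 3
s = 225 (s = 3 - 1*(-222) = 3 + 222 = 225)
16*s = 16*225 = 3600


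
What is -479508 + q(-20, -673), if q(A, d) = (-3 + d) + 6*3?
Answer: -480166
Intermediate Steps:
q(A, d) = 15 + d (q(A, d) = (-3 + d) + 18 = 15 + d)
-479508 + q(-20, -673) = -479508 + (15 - 673) = -479508 - 658 = -480166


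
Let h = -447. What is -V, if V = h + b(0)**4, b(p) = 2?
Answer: 431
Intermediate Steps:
V = -431 (V = -447 + 2**4 = -447 + 16 = -431)
-V = -1*(-431) = 431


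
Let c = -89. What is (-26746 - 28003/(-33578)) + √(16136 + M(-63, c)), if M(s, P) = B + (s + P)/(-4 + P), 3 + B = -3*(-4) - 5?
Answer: -898049185/33578 + 2*√34902249/93 ≈ -26618.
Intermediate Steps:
B = 4 (B = -3 + (-3*(-4) - 5) = -3 + (12 - 5) = -3 + 7 = 4)
M(s, P) = 4 + (P + s)/(-4 + P) (M(s, P) = 4 + (s + P)/(-4 + P) = 4 + (P + s)/(-4 + P))
(-26746 - 28003/(-33578)) + √(16136 + M(-63, c)) = (-26746 - 28003/(-33578)) + √(16136 + (-16 - 63 + 5*(-89))/(-4 - 89)) = (-26746 - 28003*(-1/33578)) + √(16136 + (-16 - 63 - 445)/(-93)) = (-26746 + 28003/33578) + √(16136 - 1/93*(-524)) = -898049185/33578 + √(16136 + 524/93) = -898049185/33578 + √(1501172/93) = -898049185/33578 + 2*√34902249/93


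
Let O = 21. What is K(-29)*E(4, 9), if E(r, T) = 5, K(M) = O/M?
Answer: -105/29 ≈ -3.6207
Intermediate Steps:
K(M) = 21/M
K(-29)*E(4, 9) = (21/(-29))*5 = (21*(-1/29))*5 = -21/29*5 = -105/29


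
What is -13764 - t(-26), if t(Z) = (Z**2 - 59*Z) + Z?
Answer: -15948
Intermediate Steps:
t(Z) = Z**2 - 58*Z
-13764 - t(-26) = -13764 - (-26)*(-58 - 26) = -13764 - (-26)*(-84) = -13764 - 1*2184 = -13764 - 2184 = -15948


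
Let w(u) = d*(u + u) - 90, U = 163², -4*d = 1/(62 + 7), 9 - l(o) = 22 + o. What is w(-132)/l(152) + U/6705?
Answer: 7637413/1696365 ≈ 4.5022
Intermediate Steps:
l(o) = -13 - o (l(o) = 9 - (22 + o) = 9 + (-22 - o) = -13 - o)
d = -1/276 (d = -1/(4*(62 + 7)) = -¼/69 = -¼*1/69 = -1/276 ≈ -0.0036232)
U = 26569
w(u) = -90 - u/138 (w(u) = -(u + u)/276 - 90 = -u/138 - 90 = -90 - u/138)
w(-132)/l(152) + U/6705 = (-90 - 1/138*(-132))/(-13 - 1*152) + 26569/6705 = (-90 + 22/23)/(-13 - 152) + 26569*(1/6705) = -2048/23/(-165) + 26569/6705 = -2048/23*(-1/165) + 26569/6705 = 2048/3795 + 26569/6705 = 7637413/1696365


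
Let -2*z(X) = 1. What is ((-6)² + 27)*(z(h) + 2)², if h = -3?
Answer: 567/4 ≈ 141.75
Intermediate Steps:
z(X) = -½ (z(X) = -½*1 = -½)
((-6)² + 27)*(z(h) + 2)² = ((-6)² + 27)*(-½ + 2)² = (36 + 27)*(3/2)² = 63*(9/4) = 567/4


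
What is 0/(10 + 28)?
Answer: 0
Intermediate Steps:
0/(10 + 28) = 0/38 = 0*(1/38) = 0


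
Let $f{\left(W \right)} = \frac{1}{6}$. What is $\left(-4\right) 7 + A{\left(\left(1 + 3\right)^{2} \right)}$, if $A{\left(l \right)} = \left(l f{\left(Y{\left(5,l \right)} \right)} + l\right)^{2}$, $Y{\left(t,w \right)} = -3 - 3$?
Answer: $\frac{2884}{9} \approx 320.44$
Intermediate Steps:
$Y{\left(t,w \right)} = -6$
$f{\left(W \right)} = \frac{1}{6}$
$A{\left(l \right)} = \frac{49 l^{2}}{36}$ ($A{\left(l \right)} = \left(l \frac{1}{6} + l\right)^{2} = \left(\frac{l}{6} + l\right)^{2} = \left(\frac{7 l}{6}\right)^{2} = \frac{49 l^{2}}{36}$)
$\left(-4\right) 7 + A{\left(\left(1 + 3\right)^{2} \right)} = \left(-4\right) 7 + \frac{49 \left(\left(1 + 3\right)^{2}\right)^{2}}{36} = -28 + \frac{49 \left(4^{2}\right)^{2}}{36} = -28 + \frac{49 \cdot 16^{2}}{36} = -28 + \frac{49}{36} \cdot 256 = -28 + \frac{3136}{9} = \frac{2884}{9}$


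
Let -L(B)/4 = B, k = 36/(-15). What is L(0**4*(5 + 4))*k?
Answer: 0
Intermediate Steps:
k = -12/5 (k = 36*(-1/15) = -12/5 ≈ -2.4000)
L(B) = -4*B
L(0**4*(5 + 4))*k = -4*0**4*(5 + 4)*(-12/5) = -0*9*(-12/5) = -4*0*(-12/5) = 0*(-12/5) = 0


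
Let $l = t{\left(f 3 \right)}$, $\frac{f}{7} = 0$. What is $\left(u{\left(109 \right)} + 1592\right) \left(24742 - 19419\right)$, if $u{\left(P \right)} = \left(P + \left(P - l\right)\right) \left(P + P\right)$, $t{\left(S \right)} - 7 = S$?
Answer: $253321570$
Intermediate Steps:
$f = 0$ ($f = 7 \cdot 0 = 0$)
$t{\left(S \right)} = 7 + S$
$l = 7$ ($l = 7 + 0 \cdot 3 = 7 + 0 = 7$)
$u{\left(P \right)} = 2 P \left(-7 + 2 P\right)$ ($u{\left(P \right)} = \left(P + \left(P - 7\right)\right) \left(P + P\right) = \left(P + \left(P - 7\right)\right) 2 P = \left(P + \left(-7 + P\right)\right) 2 P = \left(-7 + 2 P\right) 2 P = 2 P \left(-7 + 2 P\right)$)
$\left(u{\left(109 \right)} + 1592\right) \left(24742 - 19419\right) = \left(2 \cdot 109 \left(-7 + 2 \cdot 109\right) + 1592\right) \left(24742 - 19419\right) = \left(2 \cdot 109 \left(-7 + 218\right) + 1592\right) 5323 = \left(2 \cdot 109 \cdot 211 + 1592\right) 5323 = \left(45998 + 1592\right) 5323 = 47590 \cdot 5323 = 253321570$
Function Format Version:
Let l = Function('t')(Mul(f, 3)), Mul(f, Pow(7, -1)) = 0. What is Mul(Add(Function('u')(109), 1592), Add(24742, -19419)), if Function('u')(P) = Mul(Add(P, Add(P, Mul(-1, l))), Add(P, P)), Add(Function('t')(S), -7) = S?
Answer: 253321570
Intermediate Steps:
f = 0 (f = Mul(7, 0) = 0)
Function('t')(S) = Add(7, S)
l = 7 (l = Add(7, Mul(0, 3)) = Add(7, 0) = 7)
Function('u')(P) = Mul(2, P, Add(-7, Mul(2, P))) (Function('u')(P) = Mul(Add(P, Add(P, Mul(-1, 7))), Add(P, P)) = Mul(Add(P, Add(P, -7)), Mul(2, P)) = Mul(Add(P, Add(-7, P)), Mul(2, P)) = Mul(Add(-7, Mul(2, P)), Mul(2, P)) = Mul(2, P, Add(-7, Mul(2, P))))
Mul(Add(Function('u')(109), 1592), Add(24742, -19419)) = Mul(Add(Mul(2, 109, Add(-7, Mul(2, 109))), 1592), Add(24742, -19419)) = Mul(Add(Mul(2, 109, Add(-7, 218)), 1592), 5323) = Mul(Add(Mul(2, 109, 211), 1592), 5323) = Mul(Add(45998, 1592), 5323) = Mul(47590, 5323) = 253321570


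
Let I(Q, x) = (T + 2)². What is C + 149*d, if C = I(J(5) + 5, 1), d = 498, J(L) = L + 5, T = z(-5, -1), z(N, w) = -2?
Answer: 74202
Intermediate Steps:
T = -2
J(L) = 5 + L
I(Q, x) = 0 (I(Q, x) = (-2 + 2)² = 0² = 0)
C = 0
C + 149*d = 0 + 149*498 = 0 + 74202 = 74202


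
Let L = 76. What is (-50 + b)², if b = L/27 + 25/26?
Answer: 1052937601/492804 ≈ 2136.6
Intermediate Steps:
b = 2651/702 (b = 76/27 + 25/26 = 2651/702 ≈ 3.7764)
(-50 + b)² = (-50 + 2651/702)² = (-32449/702)² = 1052937601/492804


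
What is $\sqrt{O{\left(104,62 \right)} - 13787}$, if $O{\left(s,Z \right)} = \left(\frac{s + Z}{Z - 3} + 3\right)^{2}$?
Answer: $\frac{i \sqrt{47874898}}{59} \approx 117.27 i$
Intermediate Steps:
$O{\left(s,Z \right)} = \left(3 + \frac{Z + s}{-3 + Z}\right)^{2}$ ($O{\left(s,Z \right)} = \left(\frac{Z + s}{-3 + Z} + 3\right)^{2} = \left(3 + \frac{Z + s}{-3 + Z}\right)^{2}$)
$\sqrt{O{\left(104,62 \right)} - 13787} = \sqrt{\frac{\left(-9 + 104 + 4 \cdot 62\right)^{2}}{\left(-3 + 62\right)^{2}} - 13787} = \sqrt{\frac{\left(-9 + 104 + 248\right)^{2}}{3481} - 13787} = \sqrt{\frac{343^{2}}{3481} - 13787} = \sqrt{\frac{1}{3481} \cdot 117649 - 13787} = \sqrt{\frac{117649}{3481} - 13787} = \sqrt{- \frac{47874898}{3481}} = \frac{i \sqrt{47874898}}{59}$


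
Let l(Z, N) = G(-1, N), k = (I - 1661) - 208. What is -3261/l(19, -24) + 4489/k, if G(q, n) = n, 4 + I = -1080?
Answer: 3173999/23624 ≈ 134.35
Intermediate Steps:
I = -1084 (I = -4 - 1080 = -1084)
k = -2953 (k = (-1084 - 1661) - 208 = -2745 - 208 = -2953)
l(Z, N) = N
-3261/l(19, -24) + 4489/k = -3261/(-24) + 4489/(-2953) = -3261*(-1/24) + 4489*(-1/2953) = 1087/8 - 4489/2953 = 3173999/23624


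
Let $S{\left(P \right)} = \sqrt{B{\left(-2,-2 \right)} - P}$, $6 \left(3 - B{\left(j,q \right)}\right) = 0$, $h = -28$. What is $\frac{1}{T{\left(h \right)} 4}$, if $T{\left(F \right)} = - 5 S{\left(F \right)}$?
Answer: $- \frac{\sqrt{31}}{620} \approx -0.0089803$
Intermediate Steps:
$B{\left(j,q \right)} = 3$ ($B{\left(j,q \right)} = 3 - 0 = 3 + 0 = 3$)
$S{\left(P \right)} = \sqrt{3 - P}$
$T{\left(F \right)} = - 5 \sqrt{3 - F}$
$\frac{1}{T{\left(h \right)} 4} = \frac{1}{- 5 \sqrt{3 - -28} \cdot 4} = \frac{1}{- 5 \sqrt{3 + 28} \cdot 4} = \frac{1}{- 5 \sqrt{31} \cdot 4} = \frac{1}{\left(-20\right) \sqrt{31}} = - \frac{\sqrt{31}}{620}$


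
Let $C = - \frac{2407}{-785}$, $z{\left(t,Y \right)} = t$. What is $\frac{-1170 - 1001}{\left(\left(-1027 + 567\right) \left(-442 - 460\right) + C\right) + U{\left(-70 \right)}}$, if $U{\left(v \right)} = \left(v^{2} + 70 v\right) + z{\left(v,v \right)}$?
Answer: $- \frac{1704235}{325659657} \approx -0.0052332$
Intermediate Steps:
$U{\left(v \right)} = v^{2} + 71 v$ ($U{\left(v \right)} = \left(v^{2} + 70 v\right) + v = v^{2} + 71 v$)
$C = \frac{2407}{785}$ ($C = \left(-2407\right) \left(- \frac{1}{785}\right) = \frac{2407}{785} \approx 3.0662$)
$\frac{-1170 - 1001}{\left(\left(-1027 + 567\right) \left(-442 - 460\right) + C\right) + U{\left(-70 \right)}} = \frac{-1170 - 1001}{\left(\left(-1027 + 567\right) \left(-442 - 460\right) + \frac{2407}{785}\right) - 70 \left(71 - 70\right)} = - \frac{2171}{\left(\left(-460\right) \left(-902\right) + \frac{2407}{785}\right) - 70} = - \frac{2171}{\left(414920 + \frac{2407}{785}\right) - 70} = - \frac{2171}{\frac{325714607}{785} - 70} = - \frac{2171}{\frac{325659657}{785}} = \left(-2171\right) \frac{785}{325659657} = - \frac{1704235}{325659657}$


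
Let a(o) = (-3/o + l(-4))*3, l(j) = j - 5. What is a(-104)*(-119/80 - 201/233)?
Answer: 122615793/1938560 ≈ 63.251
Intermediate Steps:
l(j) = -5 + j
a(o) = -27 - 9/o (a(o) = (-3/o + (-5 - 4))*3 = (-3/o - 9)*3 = (-9 - 3/o)*3 = -27 - 9/o)
a(-104)*(-119/80 - 201/233) = (-27 - 9/(-104))*(-119/80 - 201/233) = (-27 - 9*(-1/104))*(-119*1/80 - 201*1/233) = (-27 + 9/104)*(-119/80 - 201/233) = -2799/104*(-43807/18640) = 122615793/1938560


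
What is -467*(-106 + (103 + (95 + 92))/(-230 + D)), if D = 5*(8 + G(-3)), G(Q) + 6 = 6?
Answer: 954081/19 ≈ 50215.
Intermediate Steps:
G(Q) = 0 (G(Q) = -6 + 6 = 0)
D = 40 (D = 5*(8 + 0) = 5*8 = 40)
-467*(-106 + (103 + (95 + 92))/(-230 + D)) = -467*(-106 + (103 + (95 + 92))/(-230 + 40)) = -467*(-106 + (103 + 187)/(-190)) = -467*(-106 + 290*(-1/190)) = -467*(-106 - 29/19) = -467*(-2043/19) = 954081/19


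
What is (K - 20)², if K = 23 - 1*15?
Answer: 144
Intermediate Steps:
K = 8 (K = 23 - 15 = 8)
(K - 20)² = (8 - 20)² = (-12)² = 144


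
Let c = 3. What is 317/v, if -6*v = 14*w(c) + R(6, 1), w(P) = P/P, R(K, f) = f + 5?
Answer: -951/10 ≈ -95.100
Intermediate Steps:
R(K, f) = 5 + f
w(P) = 1
v = -10/3 (v = -(14*1 + (5 + 1))/6 = -(14 + 6)/6 = -1/6*20 = -10/3 ≈ -3.3333)
317/v = 317/(-10/3) = 317*(-3/10) = -951/10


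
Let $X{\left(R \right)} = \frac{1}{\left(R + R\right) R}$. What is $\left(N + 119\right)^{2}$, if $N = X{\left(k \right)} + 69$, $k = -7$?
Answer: $\frac{339480625}{9604} \approx 35348.0$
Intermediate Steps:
$X{\left(R \right)} = \frac{1}{2 R^{2}}$ ($X{\left(R \right)} = \frac{1}{2 R R} = \frac{\frac{1}{2} \frac{1}{R}}{R} = \frac{1}{2 R^{2}}$)
$N = \frac{6763}{98}$ ($N = \frac{1}{2 \cdot 49} + 69 = \frac{1}{2} \cdot \frac{1}{49} + 69 = \frac{1}{98} + 69 = \frac{6763}{98} \approx 69.01$)
$\left(N + 119\right)^{2} = \left(\frac{6763}{98} + 119\right)^{2} = \left(\frac{18425}{98}\right)^{2} = \frac{339480625}{9604}$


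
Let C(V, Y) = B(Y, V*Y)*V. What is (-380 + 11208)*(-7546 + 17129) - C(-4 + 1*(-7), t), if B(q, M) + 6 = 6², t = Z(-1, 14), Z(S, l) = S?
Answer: 103765054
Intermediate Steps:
t = -1
B(q, M) = 30 (B(q, M) = -6 + 6² = -6 + 36 = 30)
C(V, Y) = 30*V
(-380 + 11208)*(-7546 + 17129) - C(-4 + 1*(-7), t) = (-380 + 11208)*(-7546 + 17129) - 30*(-4 + 1*(-7)) = 10828*9583 - 30*(-4 - 7) = 103764724 - 30*(-11) = 103764724 - 1*(-330) = 103764724 + 330 = 103765054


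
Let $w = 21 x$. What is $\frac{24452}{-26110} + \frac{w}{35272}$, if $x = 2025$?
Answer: $\frac{123928403}{460475960} \approx 0.26913$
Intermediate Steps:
$w = 42525$ ($w = 21 \cdot 2025 = 42525$)
$\frac{24452}{-26110} + \frac{w}{35272} = \frac{24452}{-26110} + \frac{42525}{35272} = 24452 \left(- \frac{1}{26110}\right) + 42525 \cdot \frac{1}{35272} = - \frac{12226}{13055} + \frac{42525}{35272} = \frac{123928403}{460475960}$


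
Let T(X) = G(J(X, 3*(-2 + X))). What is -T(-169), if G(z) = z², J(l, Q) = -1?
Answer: -1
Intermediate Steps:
T(X) = 1 (T(X) = (-1)² = 1)
-T(-169) = -1*1 = -1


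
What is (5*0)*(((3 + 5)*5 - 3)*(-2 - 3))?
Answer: 0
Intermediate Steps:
(5*0)*(((3 + 5)*5 - 3)*(-2 - 3)) = 0*((8*5 - 3)*(-5)) = 0*((40 - 3)*(-5)) = 0*(37*(-5)) = 0*(-185) = 0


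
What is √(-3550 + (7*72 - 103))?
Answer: I*√3149 ≈ 56.116*I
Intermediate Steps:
√(-3550 + (7*72 - 103)) = √(-3550 + (504 - 103)) = √(-3550 + 401) = √(-3149) = I*√3149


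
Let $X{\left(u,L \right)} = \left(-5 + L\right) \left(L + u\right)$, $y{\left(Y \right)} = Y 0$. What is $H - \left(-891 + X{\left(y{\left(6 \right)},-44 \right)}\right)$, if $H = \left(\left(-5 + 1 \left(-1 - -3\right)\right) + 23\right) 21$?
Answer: $-845$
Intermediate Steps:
$y{\left(Y \right)} = 0$
$H = 420$ ($H = \left(\left(-5 + 1 \left(-1 + 3\right)\right) + 23\right) 21 = \left(\left(-5 + 1 \cdot 2\right) + 23\right) 21 = \left(\left(-5 + 2\right) + 23\right) 21 = \left(-3 + 23\right) 21 = 20 \cdot 21 = 420$)
$H - \left(-891 + X{\left(y{\left(6 \right)},-44 \right)}\right) = 420 - \left(1045 + 0 + 220\right) = 420 + \left(891 - \left(1936 + 220 + 0 + 0\right)\right) = 420 + \left(891 - 2156\right) = 420 - 1265 = -845$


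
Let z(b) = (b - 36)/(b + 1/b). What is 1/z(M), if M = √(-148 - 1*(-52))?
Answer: 95*√6/(96*(√6 + 9*I)) ≈ 0.068247 - 0.25076*I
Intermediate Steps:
M = 4*I*√6 (M = √(-148 + 52) = √(-96) = 4*I*√6 ≈ 9.798*I)
z(b) = (-36 + b)/(b + 1/b)
1/z(M) = 1/((4*I*√6)*(-36 + 4*I*√6)/(1 + (4*I*√6)²)) = 1/((4*I*√6)*(-36 + 4*I*√6)/(1 - 96)) = 1/((4*I*√6)*(-36 + 4*I*√6)/(-95)) = 1/((4*I*√6)*(-1/95)*(-36 + 4*I*√6)) = 1/(-4*I*√6*(-36 + 4*I*√6)/95) = 95*I*√6/(24*(-36 + 4*I*√6))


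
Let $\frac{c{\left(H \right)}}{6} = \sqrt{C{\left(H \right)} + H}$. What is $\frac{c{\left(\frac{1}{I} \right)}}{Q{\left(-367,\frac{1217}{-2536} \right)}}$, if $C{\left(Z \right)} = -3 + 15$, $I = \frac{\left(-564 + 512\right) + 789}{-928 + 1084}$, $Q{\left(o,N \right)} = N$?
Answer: $- \frac{456480 \sqrt{7370}}{896929} \approx -43.692$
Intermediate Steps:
$I = \frac{737}{156}$ ($I = \frac{-52 + 789}{156} = 737 \cdot \frac{1}{156} = \frac{737}{156} \approx 4.7244$)
$C{\left(Z \right)} = 12$
$c{\left(H \right)} = 6 \sqrt{12 + H}$
$\frac{c{\left(\frac{1}{I} \right)}}{Q{\left(-367,\frac{1217}{-2536} \right)}} = \frac{6 \sqrt{12 + \frac{1}{\frac{737}{156}}}}{1217 \frac{1}{-2536}} = \frac{6 \sqrt{12 + \frac{156}{737}}}{1217 \left(- \frac{1}{2536}\right)} = \frac{6 \sqrt{\frac{9000}{737}}}{- \frac{1217}{2536}} = 6 \frac{30 \sqrt{7370}}{737} \left(- \frac{2536}{1217}\right) = \frac{180 \sqrt{7370}}{737} \left(- \frac{2536}{1217}\right) = - \frac{456480 \sqrt{7370}}{896929}$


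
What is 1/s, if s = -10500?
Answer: -1/10500 ≈ -9.5238e-5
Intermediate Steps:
1/s = 1/(-10500) = -1/10500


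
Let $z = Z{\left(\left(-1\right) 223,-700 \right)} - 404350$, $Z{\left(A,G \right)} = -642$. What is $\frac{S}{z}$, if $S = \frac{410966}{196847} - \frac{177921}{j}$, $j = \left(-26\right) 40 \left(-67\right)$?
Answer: $\frac{6387104207}{5554991348408320} \approx 1.1498 \cdot 10^{-6}$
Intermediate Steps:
$j = 69680$ ($j = \left(-1040\right) \left(-67\right) = 69680$)
$z = -404992$ ($z = -642 - 404350 = -404992$)
$S = - \frac{6387104207}{13716298960}$ ($S = \frac{410966}{196847} - \frac{177921}{69680} = - \frac{6387104207}{13716298960} \approx -0.46566$)
$\frac{S}{z} = - \frac{6387104207}{13716298960 \left(-404992\right)} = \left(- \frac{6387104207}{13716298960}\right) \left(- \frac{1}{404992}\right) = \frac{6387104207}{5554991348408320}$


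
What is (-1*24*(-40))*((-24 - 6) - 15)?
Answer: -43200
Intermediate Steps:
(-1*24*(-40))*((-24 - 6) - 15) = (-24*(-40))*(-30 - 15) = 960*(-45) = -43200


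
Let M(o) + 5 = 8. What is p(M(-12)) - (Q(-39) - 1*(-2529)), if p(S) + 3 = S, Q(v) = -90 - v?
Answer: -2478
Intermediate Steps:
M(o) = 3 (M(o) = -5 + 8 = 3)
p(S) = -3 + S
p(M(-12)) - (Q(-39) - 1*(-2529)) = (-3 + 3) - ((-90 - 1*(-39)) - 1*(-2529)) = 0 - ((-90 + 39) + 2529) = 0 - (-51 + 2529) = 0 - 1*2478 = 0 - 2478 = -2478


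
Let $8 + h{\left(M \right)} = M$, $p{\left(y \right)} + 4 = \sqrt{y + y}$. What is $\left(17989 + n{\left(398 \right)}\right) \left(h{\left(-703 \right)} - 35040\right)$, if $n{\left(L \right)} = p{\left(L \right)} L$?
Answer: $-586209147 - 28457796 \sqrt{199} \approx -9.8766 \cdot 10^{8}$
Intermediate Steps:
$p{\left(y \right)} = -4 + \sqrt{2} \sqrt{y}$ ($p{\left(y \right)} = -4 + \sqrt{y + y} = -4 + \sqrt{2 y} = -4 + \sqrt{2} \sqrt{y}$)
$h{\left(M \right)} = -8 + M$
$n{\left(L \right)} = L \left(-4 + \sqrt{2} \sqrt{L}\right)$ ($n{\left(L \right)} = \left(-4 + \sqrt{2} \sqrt{L}\right) L = L \left(-4 + \sqrt{2} \sqrt{L}\right)$)
$\left(17989 + n{\left(398 \right)}\right) \left(h{\left(-703 \right)} - 35040\right) = \left(17989 + 398 \left(-4 + \sqrt{2} \sqrt{398}\right)\right) \left(\left(-8 - 703\right) - 35040\right) = \left(17989 + 398 \left(-4 + 2 \sqrt{199}\right)\right) \left(-711 - 35040\right) = \left(17989 - \left(1592 - 796 \sqrt{199}\right)\right) \left(-35751\right) = \left(16397 + 796 \sqrt{199}\right) \left(-35751\right) = -586209147 - 28457796 \sqrt{199}$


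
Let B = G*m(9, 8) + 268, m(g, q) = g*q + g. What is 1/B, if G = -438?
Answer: -1/35210 ≈ -2.8401e-5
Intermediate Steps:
m(g, q) = g + g*q
B = -35210 (B = -3942*(1 + 8) + 268 = -3942*9 + 268 = -438*81 + 268 = -35478 + 268 = -35210)
1/B = 1/(-35210) = -1/35210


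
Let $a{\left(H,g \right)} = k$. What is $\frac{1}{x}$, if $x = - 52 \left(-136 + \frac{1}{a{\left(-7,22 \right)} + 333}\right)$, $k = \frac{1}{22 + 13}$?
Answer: $\frac{2914}{20607353} \approx 0.00014141$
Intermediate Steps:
$k = \frac{1}{35} \approx 0.028571$
$a{\left(H,g \right)} = \frac{1}{35}$
$x = \frac{20607353}{2914}$ ($x = - 52 \left(-136 + \frac{1}{\frac{1}{35} + 333}\right) = - 52 \left(-136 + \frac{1}{\frac{11656}{35}}\right) = - 52 \left(-136 + \frac{35}{11656}\right) = \left(-52\right) \left(- \frac{1585181}{11656}\right) = \frac{20607353}{2914} \approx 7071.8$)
$\frac{1}{x} = \frac{1}{\frac{20607353}{2914}} = \frac{2914}{20607353}$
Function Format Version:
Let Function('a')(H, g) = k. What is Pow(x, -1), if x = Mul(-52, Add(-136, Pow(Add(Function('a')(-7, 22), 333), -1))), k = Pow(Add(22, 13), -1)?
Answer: Rational(2914, 20607353) ≈ 0.00014141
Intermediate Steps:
k = Rational(1, 35) (k = Pow(35, -1) = Rational(1, 35) ≈ 0.028571)
Function('a')(H, g) = Rational(1, 35)
x = Rational(20607353, 2914) (x = Mul(-52, Add(-136, Pow(Add(Rational(1, 35), 333), -1))) = Mul(-52, Add(-136, Pow(Rational(11656, 35), -1))) = Mul(-52, Add(-136, Rational(35, 11656))) = Mul(-52, Rational(-1585181, 11656)) = Rational(20607353, 2914) ≈ 7071.8)
Pow(x, -1) = Pow(Rational(20607353, 2914), -1) = Rational(2914, 20607353)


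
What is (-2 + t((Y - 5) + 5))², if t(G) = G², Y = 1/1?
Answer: 1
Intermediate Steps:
Y = 1
(-2 + t((Y - 5) + 5))² = (-2 + ((1 - 5) + 5)²)² = (-2 + (-4 + 5)²)² = (-2 + 1²)² = (-2 + 1)² = (-1)² = 1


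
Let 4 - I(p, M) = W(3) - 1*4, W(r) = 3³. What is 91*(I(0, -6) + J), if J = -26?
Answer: -4095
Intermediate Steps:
W(r) = 27
I(p, M) = -19 (I(p, M) = 4 - (27 - 1*4) = 4 - (27 - 4) = 4 - 1*23 = 4 - 23 = -19)
91*(I(0, -6) + J) = 91*(-19 - 26) = 91*(-45) = -4095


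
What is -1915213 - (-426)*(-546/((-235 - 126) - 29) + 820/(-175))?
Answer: -13416289/7 ≈ -1.9166e+6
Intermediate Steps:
-1915213 - (-426)*(-546/((-235 - 126) - 29) + 820/(-175)) = -1915213 - (-426)*(-546/(-361 - 29) + 820*(-1/175)) = -1915213 - (-426)*(-546/(-390) - 164/35) = -1915213 - (-426)*(-546*(-1/390) - 164/35) = -1915213 - (-426)*(7/5 - 164/35) = -1915213 - (-426)*(-23)/7 = -1915213 - 1*9798/7 = -1915213 - 9798/7 = -13416289/7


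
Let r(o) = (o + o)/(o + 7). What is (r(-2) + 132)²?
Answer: 430336/25 ≈ 17213.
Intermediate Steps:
r(o) = 2*o/(7 + o) (r(o) = (2*o)/(7 + o) = 2*o/(7 + o))
(r(-2) + 132)² = (2*(-2)/(7 - 2) + 132)² = (2*(-2)/5 + 132)² = (2*(-2)*(⅕) + 132)² = (-⅘ + 132)² = (656/5)² = 430336/25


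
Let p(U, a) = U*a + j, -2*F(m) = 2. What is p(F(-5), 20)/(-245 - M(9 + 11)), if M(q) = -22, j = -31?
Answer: 51/223 ≈ 0.22870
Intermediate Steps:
F(m) = -1 (F(m) = -½*2 = -1)
p(U, a) = -31 + U*a (p(U, a) = U*a - 31 = -31 + U*a)
p(F(-5), 20)/(-245 - M(9 + 11)) = (-31 - 1*20)/(-245 - 1*(-22)) = (-31 - 20)/(-245 + 22) = -51/(-223) = -51*(-1/223) = 51/223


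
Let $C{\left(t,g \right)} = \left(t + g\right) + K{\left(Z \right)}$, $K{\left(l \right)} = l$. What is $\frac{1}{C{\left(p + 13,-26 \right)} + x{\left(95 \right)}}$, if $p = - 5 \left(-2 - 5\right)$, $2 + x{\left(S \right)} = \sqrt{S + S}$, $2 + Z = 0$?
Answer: $\frac{9}{67} - \frac{\sqrt{190}}{134} \approx 0.031462$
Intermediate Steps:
$Z = -2$ ($Z = -2 + 0 = -2$)
$x{\left(S \right)} = -2 + \sqrt{2} \sqrt{S}$ ($x{\left(S \right)} = -2 + \sqrt{S + S} = -2 + \sqrt{2 S} = -2 + \sqrt{2} \sqrt{S}$)
$p = 35$ ($p = \left(-5\right) \left(-7\right) = 35$)
$C{\left(t,g \right)} = -2 + g + t$ ($C{\left(t,g \right)} = \left(t + g\right) - 2 = \left(g + t\right) - 2 = -2 + g + t$)
$\frac{1}{C{\left(p + 13,-26 \right)} + x{\left(95 \right)}} = \frac{1}{\left(-2 - 26 + \left(35 + 13\right)\right) - \left(2 - \sqrt{2} \sqrt{95}\right)} = \frac{1}{\left(-2 - 26 + 48\right) - \left(2 - \sqrt{190}\right)} = \frac{1}{20 - \left(2 - \sqrt{190}\right)} = \frac{1}{18 + \sqrt{190}}$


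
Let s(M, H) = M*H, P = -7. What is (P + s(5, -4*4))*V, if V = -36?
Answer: 3132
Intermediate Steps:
s(M, H) = H*M
(P + s(5, -4*4))*V = (-7 - 4*4*5)*(-36) = (-7 - 16*5)*(-36) = (-7 - 80)*(-36) = -87*(-36) = 3132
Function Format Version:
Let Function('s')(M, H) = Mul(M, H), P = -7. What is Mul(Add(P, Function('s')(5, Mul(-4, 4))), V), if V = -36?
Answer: 3132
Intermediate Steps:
Function('s')(M, H) = Mul(H, M)
Mul(Add(P, Function('s')(5, Mul(-4, 4))), V) = Mul(Add(-7, Mul(Mul(-4, 4), 5)), -36) = Mul(Add(-7, Mul(-16, 5)), -36) = Mul(Add(-7, -80), -36) = Mul(-87, -36) = 3132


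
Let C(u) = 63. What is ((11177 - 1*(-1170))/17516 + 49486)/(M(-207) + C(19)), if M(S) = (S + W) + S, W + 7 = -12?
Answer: -866809123/6480920 ≈ -133.75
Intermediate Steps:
W = -19 (W = -7 - 12 = -19)
M(S) = -19 + 2*S (M(S) = (S - 19) + S = (-19 + S) + S = -19 + 2*S)
((11177 - 1*(-1170))/17516 + 49486)/(M(-207) + C(19)) = ((11177 - 1*(-1170))/17516 + 49486)/((-19 + 2*(-207)) + 63) = ((11177 + 1170)*(1/17516) + 49486)/((-19 - 414) + 63) = (12347*(1/17516) + 49486)/(-433 + 63) = (12347/17516 + 49486)/(-370) = (866809123/17516)*(-1/370) = -866809123/6480920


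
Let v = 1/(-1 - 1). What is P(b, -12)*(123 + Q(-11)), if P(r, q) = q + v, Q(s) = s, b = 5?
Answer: -1400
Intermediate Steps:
v = -½ (v = 1/(-2) = -½ ≈ -0.50000)
P(r, q) = -½ + q (P(r, q) = q - ½ = -½ + q)
P(b, -12)*(123 + Q(-11)) = (-½ - 12)*(123 - 11) = -25/2*112 = -1400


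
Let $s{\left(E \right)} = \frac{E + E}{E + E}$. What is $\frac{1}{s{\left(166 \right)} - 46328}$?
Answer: $- \frac{1}{46327} \approx -2.1586 \cdot 10^{-5}$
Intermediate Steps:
$s{\left(E \right)} = 1$ ($s{\left(E \right)} = \frac{2 E}{2 E} = 2 E \frac{1}{2 E} = 1$)
$\frac{1}{s{\left(166 \right)} - 46328} = \frac{1}{1 - 46328} = \frac{1}{-46327} = - \frac{1}{46327}$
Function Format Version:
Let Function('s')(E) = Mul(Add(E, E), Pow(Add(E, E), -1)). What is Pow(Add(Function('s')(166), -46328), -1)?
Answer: Rational(-1, 46327) ≈ -2.1586e-5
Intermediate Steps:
Function('s')(E) = 1 (Function('s')(E) = Mul(Mul(2, E), Pow(Mul(2, E), -1)) = Mul(Mul(2, E), Mul(Rational(1, 2), Pow(E, -1))) = 1)
Pow(Add(Function('s')(166), -46328), -1) = Pow(Add(1, -46328), -1) = Pow(-46327, -1) = Rational(-1, 46327)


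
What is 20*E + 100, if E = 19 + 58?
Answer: 1640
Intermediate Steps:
E = 77
20*E + 100 = 20*77 + 100 = 1540 + 100 = 1640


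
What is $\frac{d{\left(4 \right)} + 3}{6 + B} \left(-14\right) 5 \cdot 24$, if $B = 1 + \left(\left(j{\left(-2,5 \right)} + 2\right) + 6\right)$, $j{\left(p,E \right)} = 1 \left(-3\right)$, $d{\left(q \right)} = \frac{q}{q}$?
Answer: $-560$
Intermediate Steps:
$d{\left(q \right)} = 1$
$j{\left(p,E \right)} = -3$
$B = 6$ ($B = 1 + \left(\left(-3 + 2\right) + 6\right) = 1 + \left(-1 + 6\right) = 1 + 5 = 6$)
$\frac{d{\left(4 \right)} + 3}{6 + B} \left(-14\right) 5 \cdot 24 = \frac{1 + 3}{6 + 6} \left(-14\right) 5 \cdot 24 = \frac{4}{12} \left(-14\right) 5 \cdot 24 = 4 \cdot \frac{1}{12} \left(-14\right) 5 \cdot 24 = \frac{1}{3} \left(-14\right) 5 \cdot 24 = \left(- \frac{14}{3}\right) 5 \cdot 24 = \left(- \frac{70}{3}\right) 24 = -560$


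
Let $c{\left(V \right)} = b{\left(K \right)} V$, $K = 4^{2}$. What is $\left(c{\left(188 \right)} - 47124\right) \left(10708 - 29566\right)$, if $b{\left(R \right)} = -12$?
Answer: $931208040$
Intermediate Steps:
$K = 16$
$c{\left(V \right)} = - 12 V$
$\left(c{\left(188 \right)} - 47124\right) \left(10708 - 29566\right) = \left(\left(-12\right) 188 - 47124\right) \left(10708 - 29566\right) = \left(-2256 - 47124\right) \left(-18858\right) = \left(-49380\right) \left(-18858\right) = 931208040$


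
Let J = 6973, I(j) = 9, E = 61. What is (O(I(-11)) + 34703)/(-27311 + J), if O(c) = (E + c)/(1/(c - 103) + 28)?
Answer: -91310173/53509278 ≈ -1.7064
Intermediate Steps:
O(c) = (61 + c)/(28 + 1/(-103 + c)) (O(c) = (61 + c)/(1/(c - 103) + 28) = (61 + c)/(1/(-103 + c) + 28) = (61 + c)/(28 + 1/(-103 + c)))
(O(I(-11)) + 34703)/(-27311 + J) = ((-6283 + 9² - 42*9)/(-2883 + 28*9) + 34703)/(-27311 + 6973) = ((-6283 + 81 - 378)/(-2883 + 252) + 34703)/(-20338) = (-6580/(-2631) + 34703)*(-1/20338) = (-1/2631*(-6580) + 34703)*(-1/20338) = (6580/2631 + 34703)*(-1/20338) = (91310173/2631)*(-1/20338) = -91310173/53509278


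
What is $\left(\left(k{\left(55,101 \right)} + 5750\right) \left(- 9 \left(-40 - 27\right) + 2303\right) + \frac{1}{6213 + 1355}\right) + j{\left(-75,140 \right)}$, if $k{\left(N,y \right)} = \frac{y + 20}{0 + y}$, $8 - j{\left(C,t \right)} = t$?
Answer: $\frac{12774767305093}{764368} \approx 1.6713 \cdot 10^{7}$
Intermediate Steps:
$j{\left(C,t \right)} = 8 - t$
$k{\left(N,y \right)} = \frac{20 + y}{y}$
$\left(\left(k{\left(55,101 \right)} + 5750\right) \left(- 9 \left(-40 - 27\right) + 2303\right) + \frac{1}{6213 + 1355}\right) + j{\left(-75,140 \right)} = \left(\left(\frac{20 + 101}{101} + 5750\right) \left(- 9 \left(-40 - 27\right) + 2303\right) + \frac{1}{6213 + 1355}\right) + \left(8 - 140\right) = \left(\left(\frac{1}{101} \cdot 121 + 5750\right) \left(\left(-9\right) \left(-67\right) + 2303\right) + \frac{1}{7568}\right) + \left(8 - 140\right) = \left(\left(\frac{121}{101} + 5750\right) \left(603 + 2303\right) + \frac{1}{7568}\right) - 132 = \left(\frac{580871}{101} \cdot 2906 + \frac{1}{7568}\right) - 132 = \left(\frac{1688011126}{101} + \frac{1}{7568}\right) - 132 = \frac{12774868201669}{764368} - 132 = \frac{12774767305093}{764368}$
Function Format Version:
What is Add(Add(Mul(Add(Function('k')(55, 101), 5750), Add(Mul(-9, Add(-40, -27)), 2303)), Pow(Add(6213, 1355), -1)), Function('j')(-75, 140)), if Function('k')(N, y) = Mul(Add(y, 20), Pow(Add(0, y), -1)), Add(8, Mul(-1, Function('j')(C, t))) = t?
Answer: Rational(12774767305093, 764368) ≈ 1.6713e+7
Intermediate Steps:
Function('j')(C, t) = Add(8, Mul(-1, t))
Function('k')(N, y) = Mul(Pow(y, -1), Add(20, y)) (Function('k')(N, y) = Mul(Add(20, y), Pow(y, -1)) = Mul(Pow(y, -1), Add(20, y)))
Add(Add(Mul(Add(Function('k')(55, 101), 5750), Add(Mul(-9, Add(-40, -27)), 2303)), Pow(Add(6213, 1355), -1)), Function('j')(-75, 140)) = Add(Add(Mul(Add(Mul(Pow(101, -1), Add(20, 101)), 5750), Add(Mul(-9, Add(-40, -27)), 2303)), Pow(Add(6213, 1355), -1)), Add(8, Mul(-1, 140))) = Add(Add(Mul(Add(Mul(Rational(1, 101), 121), 5750), Add(Mul(-9, -67), 2303)), Pow(7568, -1)), Add(8, -140)) = Add(Add(Mul(Add(Rational(121, 101), 5750), Add(603, 2303)), Rational(1, 7568)), -132) = Add(Add(Mul(Rational(580871, 101), 2906), Rational(1, 7568)), -132) = Add(Add(Rational(1688011126, 101), Rational(1, 7568)), -132) = Add(Rational(12774868201669, 764368), -132) = Rational(12774767305093, 764368)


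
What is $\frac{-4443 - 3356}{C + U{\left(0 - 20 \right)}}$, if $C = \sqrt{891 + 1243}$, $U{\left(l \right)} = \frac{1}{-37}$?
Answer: $- \frac{288563}{2921445} - \frac{10676831 \sqrt{2134}}{2921445} \approx -168.93$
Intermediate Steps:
$U{\left(l \right)} = - \frac{1}{37}$
$C = \sqrt{2134} \approx 46.195$
$\frac{-4443 - 3356}{C + U{\left(0 - 20 \right)}} = \frac{-4443 - 3356}{\sqrt{2134} - \frac{1}{37}} = - \frac{7799}{- \frac{1}{37} + \sqrt{2134}}$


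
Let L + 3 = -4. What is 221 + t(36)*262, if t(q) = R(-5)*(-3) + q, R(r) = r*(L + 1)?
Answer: -13927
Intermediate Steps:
L = -7 (L = -3 - 4 = -7)
R(r) = -6*r (R(r) = r*(-7 + 1) = r*(-6) = -6*r)
t(q) = -90 + q (t(q) = -6*(-5)*(-3) + q = 30*(-3) + q = -90 + q)
221 + t(36)*262 = 221 + (-90 + 36)*262 = 221 - 54*262 = 221 - 14148 = -13927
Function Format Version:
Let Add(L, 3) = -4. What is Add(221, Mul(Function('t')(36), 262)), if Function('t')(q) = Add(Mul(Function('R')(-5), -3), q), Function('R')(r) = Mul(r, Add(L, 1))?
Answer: -13927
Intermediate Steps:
L = -7 (L = Add(-3, -4) = -7)
Function('R')(r) = Mul(-6, r) (Function('R')(r) = Mul(r, Add(-7, 1)) = Mul(r, -6) = Mul(-6, r))
Function('t')(q) = Add(-90, q) (Function('t')(q) = Add(Mul(Mul(-6, -5), -3), q) = Add(Mul(30, -3), q) = Add(-90, q))
Add(221, Mul(Function('t')(36), 262)) = Add(221, Mul(Add(-90, 36), 262)) = Add(221, Mul(-54, 262)) = Add(221, -14148) = -13927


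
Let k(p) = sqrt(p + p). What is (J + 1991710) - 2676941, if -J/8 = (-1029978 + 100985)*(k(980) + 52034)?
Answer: 386713088865 + 104047216*sqrt(10) ≈ 3.8704e+11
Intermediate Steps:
k(p) = sqrt(2)*sqrt(p) (k(p) = sqrt(2*p) = sqrt(2)*sqrt(p))
J = 386713774096 + 104047216*sqrt(10) (J = -8*(-1029978 + 100985)*(sqrt(2)*sqrt(980) + 52034) = -(-7431944)*(sqrt(2)*(14*sqrt(5)) + 52034) = -(-7431944)*(14*sqrt(10) + 52034) = -(-7431944)*(52034 + 14*sqrt(10)) = -8*(-48339221762 - 13005902*sqrt(10)) = 386713774096 + 104047216*sqrt(10) ≈ 3.8704e+11)
(J + 1991710) - 2676941 = ((386713774096 + 104047216*sqrt(10)) + 1991710) - 2676941 = (386715765806 + 104047216*sqrt(10)) - 2676941 = 386713088865 + 104047216*sqrt(10)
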